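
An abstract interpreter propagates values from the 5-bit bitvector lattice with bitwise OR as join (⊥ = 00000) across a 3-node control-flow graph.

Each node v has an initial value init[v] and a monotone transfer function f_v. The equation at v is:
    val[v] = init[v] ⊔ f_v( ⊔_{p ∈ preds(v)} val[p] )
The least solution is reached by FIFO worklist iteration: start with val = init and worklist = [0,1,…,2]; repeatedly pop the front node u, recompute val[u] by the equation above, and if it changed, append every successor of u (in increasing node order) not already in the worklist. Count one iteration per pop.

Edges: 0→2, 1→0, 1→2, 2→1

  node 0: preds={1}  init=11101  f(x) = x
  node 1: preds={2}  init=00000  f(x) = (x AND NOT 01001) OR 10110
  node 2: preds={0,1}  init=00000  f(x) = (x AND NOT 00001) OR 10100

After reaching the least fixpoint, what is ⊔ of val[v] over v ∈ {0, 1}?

Trace (6 dequeues):
  [1] u=0 | in 00000 | out 11101 | ==
  [2] u=1 | in 00000 | out 10110 | prev 00000 | push {0}
  [3] u=2 | in 11111 | out 11110 | prev 00000 | push {1}
  [4] u=0 | in 10110 | out 11111 | prev 11101 | push {2}
  [5] u=1 | in 11110 | out 10110 | ==
  [6] u=2 | in 11111 | out 11110 | ==

Converged values:
  [0] 11111
  [1] 10110
  [2] 11110

11111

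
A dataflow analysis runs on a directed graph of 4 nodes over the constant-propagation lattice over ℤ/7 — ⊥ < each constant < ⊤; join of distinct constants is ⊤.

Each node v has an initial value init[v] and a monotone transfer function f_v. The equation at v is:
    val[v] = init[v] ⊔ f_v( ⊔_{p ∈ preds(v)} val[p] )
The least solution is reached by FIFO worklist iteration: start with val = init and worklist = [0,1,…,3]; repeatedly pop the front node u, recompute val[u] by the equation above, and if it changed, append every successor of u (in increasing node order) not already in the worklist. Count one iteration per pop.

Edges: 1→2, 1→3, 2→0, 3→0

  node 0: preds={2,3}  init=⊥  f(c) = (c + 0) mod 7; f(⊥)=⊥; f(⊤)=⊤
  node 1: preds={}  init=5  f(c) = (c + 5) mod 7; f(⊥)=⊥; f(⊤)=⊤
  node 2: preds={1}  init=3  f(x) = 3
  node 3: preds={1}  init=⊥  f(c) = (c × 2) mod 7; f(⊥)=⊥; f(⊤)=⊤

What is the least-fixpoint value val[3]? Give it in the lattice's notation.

3

Worklist (5 pops):
  #1 pop 0: in=3 → 3 (was ⊥); enqueue []
  #2 pop 1: in=⊥ → 5 (no change)
  #3 pop 2: in=5 → 3 (no change)
  #4 pop 3: in=5 → 3 (was ⊥); enqueue [0]
  #5 pop 0: in=3 → 3 (no change)

Fixpoint:
  val[0] = 3
  val[1] = 5
  val[2] = 3
  val[3] = 3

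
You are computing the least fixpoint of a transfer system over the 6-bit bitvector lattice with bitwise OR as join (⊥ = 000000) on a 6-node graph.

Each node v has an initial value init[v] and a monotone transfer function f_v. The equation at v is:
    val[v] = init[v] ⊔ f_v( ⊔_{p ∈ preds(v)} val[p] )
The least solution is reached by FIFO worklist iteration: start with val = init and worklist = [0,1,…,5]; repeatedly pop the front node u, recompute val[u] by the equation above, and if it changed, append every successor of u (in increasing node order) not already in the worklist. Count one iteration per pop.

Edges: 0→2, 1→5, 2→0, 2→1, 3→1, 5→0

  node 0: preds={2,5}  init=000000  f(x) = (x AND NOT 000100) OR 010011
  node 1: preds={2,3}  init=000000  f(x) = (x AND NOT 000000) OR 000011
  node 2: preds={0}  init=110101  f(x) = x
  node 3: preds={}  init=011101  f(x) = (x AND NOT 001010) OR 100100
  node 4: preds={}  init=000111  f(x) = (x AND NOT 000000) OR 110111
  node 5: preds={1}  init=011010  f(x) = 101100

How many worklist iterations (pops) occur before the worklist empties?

8

Trace (8 dequeues):
  [1] u=0 | in 111111 | out 111011 | prev 000000 | push {}
  [2] u=1 | in 111101 | out 111111 | prev 000000 | push {}
  [3] u=2 | in 111011 | out 111111 | prev 110101 | push {0,1}
  [4] u=3 | in 000000 | out 111101 | prev 011101 | push {}
  [5] u=4 | in 000000 | out 110111 | prev 000111 | push {}
  [6] u=5 | in 111111 | out 111110 | prev 011010 | push {}
  [7] u=0 | in 111111 | out 111011 | ==
  [8] u=1 | in 111111 | out 111111 | ==

Converged values:
  [0] 111011
  [1] 111111
  [2] 111111
  [3] 111101
  [4] 110111
  [5] 111110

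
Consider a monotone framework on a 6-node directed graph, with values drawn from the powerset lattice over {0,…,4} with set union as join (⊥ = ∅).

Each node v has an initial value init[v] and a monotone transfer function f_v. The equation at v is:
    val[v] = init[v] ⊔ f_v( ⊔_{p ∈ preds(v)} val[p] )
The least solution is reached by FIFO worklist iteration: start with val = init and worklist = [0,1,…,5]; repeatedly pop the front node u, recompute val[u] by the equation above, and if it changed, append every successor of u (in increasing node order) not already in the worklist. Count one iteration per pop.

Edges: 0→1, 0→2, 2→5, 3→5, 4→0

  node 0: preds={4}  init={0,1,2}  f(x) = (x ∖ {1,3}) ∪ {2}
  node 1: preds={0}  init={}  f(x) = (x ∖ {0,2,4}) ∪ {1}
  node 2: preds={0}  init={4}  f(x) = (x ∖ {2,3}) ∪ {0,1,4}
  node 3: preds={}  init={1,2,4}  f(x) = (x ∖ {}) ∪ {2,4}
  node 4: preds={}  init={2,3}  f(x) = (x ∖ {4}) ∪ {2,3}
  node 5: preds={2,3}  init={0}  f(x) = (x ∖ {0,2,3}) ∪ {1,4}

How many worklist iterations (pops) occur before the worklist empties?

Iteration log — 6 steps:
  step 1. node 0  ⊔preds={2,3}  new={0,1,2}  stable
  step 2. node 1  ⊔preds={0,1,2}  new={1}  old={}  +wl: 
  step 3. node 2  ⊔preds={0,1,2}  new={0,1,4}  old={4}  +wl: 
  step 4. node 3  ⊔preds={}  new={1,2,4}  stable
  step 5. node 4  ⊔preds={}  new={2,3}  stable
  step 6. node 5  ⊔preds={0,1,2,4}  new={0,1,4}  old={0}  +wl: 

Least fixpoint reached:
  node 0: {0,1,2}
  node 1: {1}
  node 2: {0,1,4}
  node 3: {1,2,4}
  node 4: {2,3}
  node 5: {0,1,4}

6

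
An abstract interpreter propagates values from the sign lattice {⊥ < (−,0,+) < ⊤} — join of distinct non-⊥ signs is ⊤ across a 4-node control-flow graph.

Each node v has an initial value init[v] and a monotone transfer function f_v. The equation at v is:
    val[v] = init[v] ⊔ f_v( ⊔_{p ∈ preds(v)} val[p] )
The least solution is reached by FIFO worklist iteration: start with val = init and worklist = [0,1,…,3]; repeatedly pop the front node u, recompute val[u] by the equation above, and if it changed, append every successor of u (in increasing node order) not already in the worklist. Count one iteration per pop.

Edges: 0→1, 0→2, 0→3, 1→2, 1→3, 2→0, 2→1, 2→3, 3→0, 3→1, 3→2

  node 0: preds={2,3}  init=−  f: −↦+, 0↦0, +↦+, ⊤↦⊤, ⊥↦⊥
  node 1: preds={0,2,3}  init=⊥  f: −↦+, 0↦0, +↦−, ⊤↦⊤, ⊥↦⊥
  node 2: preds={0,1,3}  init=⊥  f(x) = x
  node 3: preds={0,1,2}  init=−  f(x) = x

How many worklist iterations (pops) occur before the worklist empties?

Worklist (7 pops):
  #1 pop 0: in=− → ⊤ (was −); enqueue []
  #2 pop 1: in=⊤ → ⊤ (was ⊥); enqueue []
  #3 pop 2: in=⊤ → ⊤ (was ⊥); enqueue [0,1]
  #4 pop 3: in=⊤ → ⊤ (was −); enqueue [2]
  #5 pop 0: in=⊤ → ⊤ (no change)
  #6 pop 1: in=⊤ → ⊤ (no change)
  #7 pop 2: in=⊤ → ⊤ (no change)

Fixpoint:
  val[0] = ⊤
  val[1] = ⊤
  val[2] = ⊤
  val[3] = ⊤

7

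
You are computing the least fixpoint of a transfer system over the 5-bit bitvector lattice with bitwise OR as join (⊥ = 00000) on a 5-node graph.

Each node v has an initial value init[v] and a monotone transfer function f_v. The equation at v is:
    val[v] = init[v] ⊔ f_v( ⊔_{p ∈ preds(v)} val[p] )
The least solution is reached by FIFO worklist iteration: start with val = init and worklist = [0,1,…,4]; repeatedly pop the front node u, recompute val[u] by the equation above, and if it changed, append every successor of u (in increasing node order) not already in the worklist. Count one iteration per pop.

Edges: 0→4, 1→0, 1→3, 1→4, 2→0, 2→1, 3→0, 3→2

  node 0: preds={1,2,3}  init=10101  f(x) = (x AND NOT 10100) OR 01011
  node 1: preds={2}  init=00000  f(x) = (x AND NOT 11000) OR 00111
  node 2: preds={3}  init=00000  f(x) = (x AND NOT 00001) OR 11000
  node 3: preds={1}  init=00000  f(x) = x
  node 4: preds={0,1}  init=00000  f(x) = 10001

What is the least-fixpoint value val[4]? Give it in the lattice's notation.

Trace (10 dequeues):
  [1] u=0 | in 00000 | out 11111 | prev 10101 | push {}
  [2] u=1 | in 00000 | out 00111 | prev 00000 | push {0}
  [3] u=2 | in 00000 | out 11000 | prev 00000 | push {1}
  [4] u=3 | in 00111 | out 00111 | prev 00000 | push {2}
  [5] u=4 | in 11111 | out 10001 | prev 00000 | push {}
  [6] u=0 | in 11111 | out 11111 | ==
  [7] u=1 | in 11000 | out 00111 | ==
  [8] u=2 | in 00111 | out 11110 | prev 11000 | push {0,1}
  [9] u=0 | in 11111 | out 11111 | ==
  [10] u=1 | in 11110 | out 00111 | ==

Converged values:
  [0] 11111
  [1] 00111
  [2] 11110
  [3] 00111
  [4] 10001

10001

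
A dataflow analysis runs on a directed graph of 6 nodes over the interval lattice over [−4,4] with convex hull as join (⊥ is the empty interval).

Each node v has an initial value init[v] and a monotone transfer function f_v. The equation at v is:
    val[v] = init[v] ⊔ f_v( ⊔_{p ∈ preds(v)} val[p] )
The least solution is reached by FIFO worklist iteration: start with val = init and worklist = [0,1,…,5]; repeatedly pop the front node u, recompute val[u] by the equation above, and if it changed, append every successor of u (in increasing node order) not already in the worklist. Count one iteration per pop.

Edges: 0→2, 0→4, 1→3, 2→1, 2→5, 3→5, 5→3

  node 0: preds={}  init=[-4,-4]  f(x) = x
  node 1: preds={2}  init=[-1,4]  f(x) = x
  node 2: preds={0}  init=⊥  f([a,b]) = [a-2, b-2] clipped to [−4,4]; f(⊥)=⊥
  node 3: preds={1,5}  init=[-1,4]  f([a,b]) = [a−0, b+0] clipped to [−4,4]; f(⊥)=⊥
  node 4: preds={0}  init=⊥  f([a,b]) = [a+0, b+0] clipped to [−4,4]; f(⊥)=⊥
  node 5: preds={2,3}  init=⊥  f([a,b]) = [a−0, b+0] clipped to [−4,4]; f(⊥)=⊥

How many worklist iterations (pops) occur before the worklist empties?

Trace (9 dequeues):
  [1] u=0 | in ⊥ | out [-4,-4] | ==
  [2] u=1 | in ⊥ | out [-1,4] | ==
  [3] u=2 | in [-4,-4] | out [-4,-4] | prev ⊥ | push {1}
  [4] u=3 | in [-1,4] | out [-1,4] | ==
  [5] u=4 | in [-4,-4] | out [-4,-4] | prev ⊥ | push {}
  [6] u=5 | in [-4,4] | out [-4,4] | prev ⊥ | push {3}
  [7] u=1 | in [-4,-4] | out [-4,4] | prev [-1,4] | push {}
  [8] u=3 | in [-4,4] | out [-4,4] | prev [-1,4] | push {5}
  [9] u=5 | in [-4,4] | out [-4,4] | ==

Converged values:
  [0] [-4,-4]
  [1] [-4,4]
  [2] [-4,-4]
  [3] [-4,4]
  [4] [-4,-4]
  [5] [-4,4]

9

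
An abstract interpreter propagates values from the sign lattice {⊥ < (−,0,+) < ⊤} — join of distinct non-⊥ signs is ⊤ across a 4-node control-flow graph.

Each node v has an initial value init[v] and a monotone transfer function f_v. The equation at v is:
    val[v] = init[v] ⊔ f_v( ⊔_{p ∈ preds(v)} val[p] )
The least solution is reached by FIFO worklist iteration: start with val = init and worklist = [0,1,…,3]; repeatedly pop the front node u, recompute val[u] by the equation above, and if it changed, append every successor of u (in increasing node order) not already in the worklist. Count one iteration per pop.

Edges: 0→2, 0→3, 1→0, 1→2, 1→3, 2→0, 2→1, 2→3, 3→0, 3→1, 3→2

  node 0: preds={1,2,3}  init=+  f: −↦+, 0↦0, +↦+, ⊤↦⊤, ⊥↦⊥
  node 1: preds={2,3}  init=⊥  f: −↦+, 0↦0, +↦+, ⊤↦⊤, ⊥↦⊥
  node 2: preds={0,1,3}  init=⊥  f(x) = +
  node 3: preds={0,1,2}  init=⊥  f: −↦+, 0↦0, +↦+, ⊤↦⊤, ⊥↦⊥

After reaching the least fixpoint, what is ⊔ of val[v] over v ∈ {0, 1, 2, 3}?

+

Worklist (9 pops):
  #1 pop 0: in=⊥ → + (no change)
  #2 pop 1: in=⊥ → ⊥ (no change)
  #3 pop 2: in=+ → + (was ⊥); enqueue [0,1]
  #4 pop 3: in=+ → + (was ⊥); enqueue [2]
  #5 pop 0: in=+ → + (no change)
  #6 pop 1: in=+ → + (was ⊥); enqueue [0,3]
  #7 pop 2: in=+ → + (no change)
  #8 pop 0: in=+ → + (no change)
  #9 pop 3: in=+ → + (no change)

Fixpoint:
  val[0] = +
  val[1] = +
  val[2] = +
  val[3] = +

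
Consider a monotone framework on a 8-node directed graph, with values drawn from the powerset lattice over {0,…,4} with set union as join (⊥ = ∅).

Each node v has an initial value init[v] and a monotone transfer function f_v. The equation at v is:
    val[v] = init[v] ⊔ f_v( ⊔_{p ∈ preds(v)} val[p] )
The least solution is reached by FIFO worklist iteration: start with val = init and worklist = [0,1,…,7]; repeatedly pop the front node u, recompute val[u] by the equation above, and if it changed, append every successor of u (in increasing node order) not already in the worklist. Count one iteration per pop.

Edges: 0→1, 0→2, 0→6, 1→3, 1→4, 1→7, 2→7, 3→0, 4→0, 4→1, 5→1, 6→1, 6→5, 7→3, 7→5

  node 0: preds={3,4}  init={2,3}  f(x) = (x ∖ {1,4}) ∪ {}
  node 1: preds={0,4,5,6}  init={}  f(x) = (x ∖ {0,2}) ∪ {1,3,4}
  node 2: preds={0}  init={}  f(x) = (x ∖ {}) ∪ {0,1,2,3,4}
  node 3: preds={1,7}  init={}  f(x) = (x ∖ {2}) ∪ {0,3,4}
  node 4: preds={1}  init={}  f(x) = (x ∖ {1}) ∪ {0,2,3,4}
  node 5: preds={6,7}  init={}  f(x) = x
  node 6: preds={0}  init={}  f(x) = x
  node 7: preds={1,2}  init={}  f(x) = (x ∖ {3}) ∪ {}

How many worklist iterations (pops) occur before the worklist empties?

16

Trace (16 dequeues):
  [1] u=0 | in {} | out {2,3} | ==
  [2] u=1 | in {2,3} | out {1,3,4} | prev {} | push {}
  [3] u=2 | in {2,3} | out {0,1,2,3,4} | prev {} | push {}
  [4] u=3 | in {1,3,4} | out {0,1,3,4} | prev {} | push {0}
  [5] u=4 | in {1,3,4} | out {0,2,3,4} | prev {} | push {1}
  [6] u=5 | in {} | out {} | ==
  [7] u=6 | in {2,3} | out {2,3} | prev {} | push {5}
  [8] u=7 | in {0,1,2,3,4} | out {0,1,2,4} | prev {} | push {3}
  [9] u=0 | in {0,1,2,3,4} | out {0,2,3} | prev {2,3} | push {2,6}
  [10] u=1 | in {0,2,3,4} | out {1,3,4} | ==
  [11] u=5 | in {0,1,2,3,4} | out {0,1,2,3,4} | prev {} | push {1}
  [12] u=3 | in {0,1,2,3,4} | out {0,1,3,4} | ==
  [13] u=2 | in {0,2,3} | out {0,1,2,3,4} | ==
  [14] u=6 | in {0,2,3} | out {0,2,3} | prev {2,3} | push {5}
  [15] u=1 | in {0,1,2,3,4} | out {1,3,4} | ==
  [16] u=5 | in {0,1,2,3,4} | out {0,1,2,3,4} | ==

Converged values:
  [0] {0,2,3}
  [1] {1,3,4}
  [2] {0,1,2,3,4}
  [3] {0,1,3,4}
  [4] {0,2,3,4}
  [5] {0,1,2,3,4}
  [6] {0,2,3}
  [7] {0,1,2,4}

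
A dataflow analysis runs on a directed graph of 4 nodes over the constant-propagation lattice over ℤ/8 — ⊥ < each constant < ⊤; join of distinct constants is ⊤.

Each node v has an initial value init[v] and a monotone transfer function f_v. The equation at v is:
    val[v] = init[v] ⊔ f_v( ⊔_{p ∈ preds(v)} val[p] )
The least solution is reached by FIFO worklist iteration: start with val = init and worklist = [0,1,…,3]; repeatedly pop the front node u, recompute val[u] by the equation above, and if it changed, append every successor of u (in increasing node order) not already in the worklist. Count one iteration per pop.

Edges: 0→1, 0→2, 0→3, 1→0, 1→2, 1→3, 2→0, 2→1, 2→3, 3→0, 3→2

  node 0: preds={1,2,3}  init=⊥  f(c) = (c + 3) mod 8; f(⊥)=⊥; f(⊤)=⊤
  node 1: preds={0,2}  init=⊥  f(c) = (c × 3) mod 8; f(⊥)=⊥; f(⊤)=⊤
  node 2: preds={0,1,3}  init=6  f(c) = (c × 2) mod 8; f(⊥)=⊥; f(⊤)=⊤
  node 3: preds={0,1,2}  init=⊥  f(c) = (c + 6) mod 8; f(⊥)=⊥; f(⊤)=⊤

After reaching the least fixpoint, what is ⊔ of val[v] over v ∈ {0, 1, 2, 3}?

Trace (8 dequeues):
  [1] u=0 | in 6 | out 1 | prev ⊥ | push {}
  [2] u=1 | in ⊤ | out ⊤ | prev ⊥ | push {0}
  [3] u=2 | in ⊤ | out ⊤ | prev 6 | push {1}
  [4] u=3 | in ⊤ | out ⊤ | prev ⊥ | push {2}
  [5] u=0 | in ⊤ | out ⊤ | prev 1 | push {3}
  [6] u=1 | in ⊤ | out ⊤ | ==
  [7] u=2 | in ⊤ | out ⊤ | ==
  [8] u=3 | in ⊤ | out ⊤ | ==

Converged values:
  [0] ⊤
  [1] ⊤
  [2] ⊤
  [3] ⊤

⊤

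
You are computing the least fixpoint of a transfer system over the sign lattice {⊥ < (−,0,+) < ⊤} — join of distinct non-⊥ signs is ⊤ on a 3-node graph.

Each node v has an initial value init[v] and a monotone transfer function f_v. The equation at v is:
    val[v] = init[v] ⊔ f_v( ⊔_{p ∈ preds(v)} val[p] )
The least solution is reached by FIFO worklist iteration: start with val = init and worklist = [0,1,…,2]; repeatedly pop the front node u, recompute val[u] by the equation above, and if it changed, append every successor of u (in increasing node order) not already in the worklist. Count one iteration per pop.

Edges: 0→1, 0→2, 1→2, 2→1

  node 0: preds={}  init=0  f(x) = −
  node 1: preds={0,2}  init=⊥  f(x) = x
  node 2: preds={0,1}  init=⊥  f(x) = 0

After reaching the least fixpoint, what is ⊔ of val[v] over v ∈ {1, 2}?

Iteration log — 4 steps:
  step 1. node 0  ⊔preds=⊥  new=⊤  old=0  +wl: 
  step 2. node 1  ⊔preds=⊤  new=⊤  old=⊥  +wl: 
  step 3. node 2  ⊔preds=⊤  new=0  old=⊥  +wl: 1
  step 4. node 1  ⊔preds=⊤  new=⊤  stable

Least fixpoint reached:
  node 0: ⊤
  node 1: ⊤
  node 2: 0

⊤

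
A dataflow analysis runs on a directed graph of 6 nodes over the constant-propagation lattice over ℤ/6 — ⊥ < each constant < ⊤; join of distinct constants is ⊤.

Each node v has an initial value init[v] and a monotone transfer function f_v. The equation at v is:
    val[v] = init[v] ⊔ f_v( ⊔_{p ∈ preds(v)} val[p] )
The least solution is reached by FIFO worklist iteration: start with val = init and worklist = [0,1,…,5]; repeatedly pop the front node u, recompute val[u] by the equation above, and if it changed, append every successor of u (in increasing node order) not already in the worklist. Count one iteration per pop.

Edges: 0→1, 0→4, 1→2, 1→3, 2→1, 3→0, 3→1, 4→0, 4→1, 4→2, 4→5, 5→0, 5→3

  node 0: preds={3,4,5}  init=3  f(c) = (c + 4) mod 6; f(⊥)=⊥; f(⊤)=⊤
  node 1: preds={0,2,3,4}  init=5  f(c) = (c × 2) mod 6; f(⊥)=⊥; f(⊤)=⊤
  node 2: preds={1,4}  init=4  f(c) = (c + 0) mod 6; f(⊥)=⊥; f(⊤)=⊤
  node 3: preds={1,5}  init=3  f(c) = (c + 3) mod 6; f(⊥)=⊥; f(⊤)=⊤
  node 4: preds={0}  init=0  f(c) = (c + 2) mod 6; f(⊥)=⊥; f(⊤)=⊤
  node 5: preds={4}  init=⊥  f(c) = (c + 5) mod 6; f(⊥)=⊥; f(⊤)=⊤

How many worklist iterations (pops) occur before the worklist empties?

10

Iteration log — 10 steps:
  step 1. node 0  ⊔preds=⊤  new=⊤  old=3  +wl: 
  step 2. node 1  ⊔preds=⊤  new=⊤  old=5  +wl: 
  step 3. node 2  ⊔preds=⊤  new=⊤  old=4  +wl: 1
  step 4. node 3  ⊔preds=⊤  new=⊤  old=3  +wl: 0
  step 5. node 4  ⊔preds=⊤  new=⊤  old=0  +wl: 2
  step 6. node 5  ⊔preds=⊤  new=⊤  old=⊥  +wl: 3
  step 7. node 1  ⊔preds=⊤  new=⊤  stable
  step 8. node 0  ⊔preds=⊤  new=⊤  stable
  step 9. node 2  ⊔preds=⊤  new=⊤  stable
  step 10. node 3  ⊔preds=⊤  new=⊤  stable

Least fixpoint reached:
  node 0: ⊤
  node 1: ⊤
  node 2: ⊤
  node 3: ⊤
  node 4: ⊤
  node 5: ⊤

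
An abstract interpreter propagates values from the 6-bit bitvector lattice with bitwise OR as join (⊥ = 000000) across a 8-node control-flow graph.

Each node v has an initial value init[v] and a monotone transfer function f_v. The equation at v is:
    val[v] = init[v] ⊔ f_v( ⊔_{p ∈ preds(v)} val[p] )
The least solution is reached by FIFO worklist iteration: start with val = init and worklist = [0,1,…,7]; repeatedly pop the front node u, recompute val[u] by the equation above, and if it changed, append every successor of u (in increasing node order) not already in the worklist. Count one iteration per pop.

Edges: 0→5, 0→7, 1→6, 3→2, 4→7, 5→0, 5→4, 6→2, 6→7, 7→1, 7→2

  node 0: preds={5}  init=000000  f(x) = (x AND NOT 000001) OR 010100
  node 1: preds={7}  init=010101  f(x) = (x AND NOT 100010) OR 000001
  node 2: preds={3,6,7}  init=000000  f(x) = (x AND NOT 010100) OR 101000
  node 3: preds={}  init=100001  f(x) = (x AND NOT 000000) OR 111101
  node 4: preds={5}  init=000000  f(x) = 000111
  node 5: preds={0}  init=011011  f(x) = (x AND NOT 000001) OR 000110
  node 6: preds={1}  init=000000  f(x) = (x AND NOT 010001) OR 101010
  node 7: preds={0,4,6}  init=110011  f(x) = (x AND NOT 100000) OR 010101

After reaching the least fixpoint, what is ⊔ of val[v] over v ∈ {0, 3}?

111111

Worklist (13 pops):
  #1 pop 0: in=011011 → 011110 (was 000000); enqueue []
  #2 pop 1: in=110011 → 010101 (no change)
  #3 pop 2: in=110011 → 101011 (was 000000); enqueue []
  #4 pop 3: in=000000 → 111101 (was 100001); enqueue [2]
  #5 pop 4: in=011011 → 000111 (was 000000); enqueue []
  #6 pop 5: in=011110 → 011111 (was 011011); enqueue [0,4]
  #7 pop 6: in=010101 → 101110 (was 000000); enqueue []
  #8 pop 7: in=111111 → 111111 (was 110011); enqueue [1]
  #9 pop 2: in=111111 → 101011 (no change)
  #10 pop 0: in=011111 → 011110 (no change)
  #11 pop 4: in=011111 → 000111 (no change)
  #12 pop 1: in=111111 → 011101 (was 010101); enqueue [6]
  #13 pop 6: in=011101 → 101110 (no change)

Fixpoint:
  val[0] = 011110
  val[1] = 011101
  val[2] = 101011
  val[3] = 111101
  val[4] = 000111
  val[5] = 011111
  val[6] = 101110
  val[7] = 111111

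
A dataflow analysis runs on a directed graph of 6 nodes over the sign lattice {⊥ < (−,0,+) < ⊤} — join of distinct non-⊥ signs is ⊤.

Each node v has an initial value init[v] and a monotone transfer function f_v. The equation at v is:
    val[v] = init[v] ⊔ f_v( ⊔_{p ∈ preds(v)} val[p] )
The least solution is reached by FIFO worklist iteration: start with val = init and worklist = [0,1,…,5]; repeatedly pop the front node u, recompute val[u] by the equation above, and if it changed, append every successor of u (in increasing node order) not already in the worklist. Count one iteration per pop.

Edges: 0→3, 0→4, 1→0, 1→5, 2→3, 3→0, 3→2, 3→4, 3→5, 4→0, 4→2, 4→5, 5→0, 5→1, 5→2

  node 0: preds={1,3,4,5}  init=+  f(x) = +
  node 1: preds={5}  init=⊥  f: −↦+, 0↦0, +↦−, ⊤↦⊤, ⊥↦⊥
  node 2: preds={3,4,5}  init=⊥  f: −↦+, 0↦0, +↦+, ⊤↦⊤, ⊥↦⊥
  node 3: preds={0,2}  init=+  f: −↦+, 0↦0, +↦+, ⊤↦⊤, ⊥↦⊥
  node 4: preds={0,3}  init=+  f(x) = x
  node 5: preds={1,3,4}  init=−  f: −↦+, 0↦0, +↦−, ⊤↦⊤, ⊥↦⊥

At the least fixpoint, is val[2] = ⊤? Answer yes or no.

yes

Trace (11 dequeues):
  [1] u=0 | in ⊤ | out + | ==
  [2] u=1 | in − | out + | prev ⊥ | push {0}
  [3] u=2 | in ⊤ | out ⊤ | prev ⊥ | push {}
  [4] u=3 | in ⊤ | out ⊤ | prev + | push {2}
  [5] u=4 | in ⊤ | out ⊤ | prev + | push {}
  [6] u=5 | in ⊤ | out ⊤ | prev − | push {1}
  [7] u=0 | in ⊤ | out + | ==
  [8] u=2 | in ⊤ | out ⊤ | ==
  [9] u=1 | in ⊤ | out ⊤ | prev + | push {0,5}
  [10] u=0 | in ⊤ | out + | ==
  [11] u=5 | in ⊤ | out ⊤ | ==

Converged values:
  [0] +
  [1] ⊤
  [2] ⊤
  [3] ⊤
  [4] ⊤
  [5] ⊤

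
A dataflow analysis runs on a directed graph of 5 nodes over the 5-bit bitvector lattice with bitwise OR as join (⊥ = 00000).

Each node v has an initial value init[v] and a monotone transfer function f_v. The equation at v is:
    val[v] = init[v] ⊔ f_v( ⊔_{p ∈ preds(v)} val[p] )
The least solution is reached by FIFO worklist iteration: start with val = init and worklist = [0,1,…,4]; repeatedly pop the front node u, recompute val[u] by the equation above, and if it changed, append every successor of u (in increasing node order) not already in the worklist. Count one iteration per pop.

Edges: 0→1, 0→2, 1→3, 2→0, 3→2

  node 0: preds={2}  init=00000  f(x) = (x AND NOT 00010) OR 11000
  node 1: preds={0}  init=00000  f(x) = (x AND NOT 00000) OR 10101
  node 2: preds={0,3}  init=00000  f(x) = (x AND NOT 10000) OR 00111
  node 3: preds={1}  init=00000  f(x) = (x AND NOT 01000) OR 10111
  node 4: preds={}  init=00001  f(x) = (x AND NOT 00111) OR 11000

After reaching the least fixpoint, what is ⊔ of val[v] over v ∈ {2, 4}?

11111

Trace (8 dequeues):
  [1] u=0 | in 00000 | out 11000 | prev 00000 | push {}
  [2] u=1 | in 11000 | out 11101 | prev 00000 | push {}
  [3] u=2 | in 11000 | out 01111 | prev 00000 | push {0}
  [4] u=3 | in 11101 | out 10111 | prev 00000 | push {2}
  [5] u=4 | in 00000 | out 11001 | prev 00001 | push {}
  [6] u=0 | in 01111 | out 11101 | prev 11000 | push {1}
  [7] u=2 | in 11111 | out 01111 | ==
  [8] u=1 | in 11101 | out 11101 | ==

Converged values:
  [0] 11101
  [1] 11101
  [2] 01111
  [3] 10111
  [4] 11001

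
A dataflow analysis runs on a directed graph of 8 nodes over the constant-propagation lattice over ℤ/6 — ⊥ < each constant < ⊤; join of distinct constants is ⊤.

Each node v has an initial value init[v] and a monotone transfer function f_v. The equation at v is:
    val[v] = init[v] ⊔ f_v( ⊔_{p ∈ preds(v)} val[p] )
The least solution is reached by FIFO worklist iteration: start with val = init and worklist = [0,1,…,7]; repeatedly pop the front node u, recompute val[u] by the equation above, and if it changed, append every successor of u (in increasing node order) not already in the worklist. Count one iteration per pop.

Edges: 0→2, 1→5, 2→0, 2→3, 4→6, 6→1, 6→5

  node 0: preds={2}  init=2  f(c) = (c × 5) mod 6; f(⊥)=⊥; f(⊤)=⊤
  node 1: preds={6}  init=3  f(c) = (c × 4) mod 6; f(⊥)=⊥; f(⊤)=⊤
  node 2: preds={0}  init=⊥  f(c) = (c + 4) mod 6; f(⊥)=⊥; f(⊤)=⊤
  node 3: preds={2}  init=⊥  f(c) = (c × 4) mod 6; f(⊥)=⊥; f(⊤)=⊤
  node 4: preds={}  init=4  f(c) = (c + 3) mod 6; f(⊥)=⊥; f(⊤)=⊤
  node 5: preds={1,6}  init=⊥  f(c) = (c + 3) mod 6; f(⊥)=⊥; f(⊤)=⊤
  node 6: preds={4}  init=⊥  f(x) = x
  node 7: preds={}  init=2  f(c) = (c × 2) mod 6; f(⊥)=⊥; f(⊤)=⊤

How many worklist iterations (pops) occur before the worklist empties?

14

Worklist (14 pops):
  #1 pop 0: in=⊥ → 2 (no change)
  #2 pop 1: in=⊥ → 3 (no change)
  #3 pop 2: in=2 → 0 (was ⊥); enqueue [0]
  #4 pop 3: in=0 → 0 (was ⊥); enqueue []
  #5 pop 4: in=⊥ → 4 (no change)
  #6 pop 5: in=3 → 0 (was ⊥); enqueue []
  #7 pop 6: in=4 → 4 (was ⊥); enqueue [1,5]
  #8 pop 7: in=⊥ → 2 (no change)
  #9 pop 0: in=0 → ⊤ (was 2); enqueue [2]
  #10 pop 1: in=4 → ⊤ (was 3); enqueue []
  #11 pop 5: in=⊤ → ⊤ (was 0); enqueue []
  #12 pop 2: in=⊤ → ⊤ (was 0); enqueue [0,3]
  #13 pop 0: in=⊤ → ⊤ (no change)
  #14 pop 3: in=⊤ → ⊤ (was 0); enqueue []

Fixpoint:
  val[0] = ⊤
  val[1] = ⊤
  val[2] = ⊤
  val[3] = ⊤
  val[4] = 4
  val[5] = ⊤
  val[6] = 4
  val[7] = 2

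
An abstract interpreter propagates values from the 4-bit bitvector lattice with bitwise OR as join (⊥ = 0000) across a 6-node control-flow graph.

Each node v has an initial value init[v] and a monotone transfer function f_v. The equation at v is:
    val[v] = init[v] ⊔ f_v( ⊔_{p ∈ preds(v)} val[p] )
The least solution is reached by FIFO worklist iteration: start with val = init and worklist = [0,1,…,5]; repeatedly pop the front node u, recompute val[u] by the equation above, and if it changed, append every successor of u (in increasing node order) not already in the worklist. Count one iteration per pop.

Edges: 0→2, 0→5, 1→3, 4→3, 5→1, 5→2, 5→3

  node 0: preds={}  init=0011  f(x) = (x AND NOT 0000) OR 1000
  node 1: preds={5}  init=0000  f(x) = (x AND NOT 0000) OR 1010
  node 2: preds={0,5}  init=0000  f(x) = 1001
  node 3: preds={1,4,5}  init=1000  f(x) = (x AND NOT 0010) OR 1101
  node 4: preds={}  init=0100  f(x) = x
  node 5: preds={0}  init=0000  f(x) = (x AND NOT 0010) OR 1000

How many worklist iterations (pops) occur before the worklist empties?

Iteration log — 9 steps:
  step 1. node 0  ⊔preds=0000  new=1011  old=0011  +wl: 
  step 2. node 1  ⊔preds=0000  new=1010  old=0000  +wl: 
  step 3. node 2  ⊔preds=1011  new=1001  old=0000  +wl: 
  step 4. node 3  ⊔preds=1110  new=1101  old=1000  +wl: 
  step 5. node 4  ⊔preds=0000  new=0100  stable
  step 6. node 5  ⊔preds=1011  new=1001  old=0000  +wl: 1,2,3
  step 7. node 1  ⊔preds=1001  new=1011  old=1010  +wl: 
  step 8. node 2  ⊔preds=1011  new=1001  stable
  step 9. node 3  ⊔preds=1111  new=1101  stable

Least fixpoint reached:
  node 0: 1011
  node 1: 1011
  node 2: 1001
  node 3: 1101
  node 4: 0100
  node 5: 1001

9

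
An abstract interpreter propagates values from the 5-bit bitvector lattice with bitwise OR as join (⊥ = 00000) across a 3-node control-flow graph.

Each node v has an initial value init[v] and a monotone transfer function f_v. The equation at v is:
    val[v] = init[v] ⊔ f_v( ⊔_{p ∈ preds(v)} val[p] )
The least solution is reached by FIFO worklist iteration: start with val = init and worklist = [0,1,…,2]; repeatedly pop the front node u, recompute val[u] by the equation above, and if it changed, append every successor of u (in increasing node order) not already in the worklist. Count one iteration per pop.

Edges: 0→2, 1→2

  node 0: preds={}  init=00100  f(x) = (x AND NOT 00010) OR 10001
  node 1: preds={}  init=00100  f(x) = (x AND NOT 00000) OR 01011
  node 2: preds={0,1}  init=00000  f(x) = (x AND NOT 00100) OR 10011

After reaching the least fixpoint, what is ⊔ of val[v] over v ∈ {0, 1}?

Worklist (3 pops):
  #1 pop 0: in=00000 → 10101 (was 00100); enqueue []
  #2 pop 1: in=00000 → 01111 (was 00100); enqueue []
  #3 pop 2: in=11111 → 11011 (was 00000); enqueue []

Fixpoint:
  val[0] = 10101
  val[1] = 01111
  val[2] = 11011

11111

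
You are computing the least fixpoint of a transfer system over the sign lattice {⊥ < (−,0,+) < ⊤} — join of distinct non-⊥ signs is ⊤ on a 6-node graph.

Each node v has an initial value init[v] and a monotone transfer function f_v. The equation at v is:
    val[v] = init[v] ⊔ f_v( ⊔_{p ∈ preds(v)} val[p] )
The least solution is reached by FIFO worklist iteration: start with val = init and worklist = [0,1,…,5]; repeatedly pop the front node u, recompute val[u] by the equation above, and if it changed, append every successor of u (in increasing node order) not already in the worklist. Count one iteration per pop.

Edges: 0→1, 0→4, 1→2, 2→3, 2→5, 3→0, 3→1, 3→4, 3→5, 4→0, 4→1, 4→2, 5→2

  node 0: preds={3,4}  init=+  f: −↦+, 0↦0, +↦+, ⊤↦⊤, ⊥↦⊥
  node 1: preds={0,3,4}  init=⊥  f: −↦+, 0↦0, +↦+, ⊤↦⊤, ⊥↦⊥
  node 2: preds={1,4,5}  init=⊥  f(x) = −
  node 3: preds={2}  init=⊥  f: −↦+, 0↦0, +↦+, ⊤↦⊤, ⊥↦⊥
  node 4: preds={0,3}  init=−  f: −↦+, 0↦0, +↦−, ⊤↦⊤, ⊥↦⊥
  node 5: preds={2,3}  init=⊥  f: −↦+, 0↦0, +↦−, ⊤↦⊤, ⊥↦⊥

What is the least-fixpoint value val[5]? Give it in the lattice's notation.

Worklist (13 pops):
  #1 pop 0: in=− → + (no change)
  #2 pop 1: in=⊤ → ⊤ (was ⊥); enqueue []
  #3 pop 2: in=⊤ → − (was ⊥); enqueue []
  #4 pop 3: in=− → + (was ⊥); enqueue [0,1]
  #5 pop 4: in=+ → − (no change)
  #6 pop 5: in=⊤ → ⊤ (was ⊥); enqueue [2]
  #7 pop 0: in=⊤ → ⊤ (was +); enqueue [4]
  #8 pop 1: in=⊤ → ⊤ (no change)
  #9 pop 2: in=⊤ → − (no change)
  #10 pop 4: in=⊤ → ⊤ (was −); enqueue [0,1,2]
  #11 pop 0: in=⊤ → ⊤ (no change)
  #12 pop 1: in=⊤ → ⊤ (no change)
  #13 pop 2: in=⊤ → − (no change)

Fixpoint:
  val[0] = ⊤
  val[1] = ⊤
  val[2] = −
  val[3] = +
  val[4] = ⊤
  val[5] = ⊤

⊤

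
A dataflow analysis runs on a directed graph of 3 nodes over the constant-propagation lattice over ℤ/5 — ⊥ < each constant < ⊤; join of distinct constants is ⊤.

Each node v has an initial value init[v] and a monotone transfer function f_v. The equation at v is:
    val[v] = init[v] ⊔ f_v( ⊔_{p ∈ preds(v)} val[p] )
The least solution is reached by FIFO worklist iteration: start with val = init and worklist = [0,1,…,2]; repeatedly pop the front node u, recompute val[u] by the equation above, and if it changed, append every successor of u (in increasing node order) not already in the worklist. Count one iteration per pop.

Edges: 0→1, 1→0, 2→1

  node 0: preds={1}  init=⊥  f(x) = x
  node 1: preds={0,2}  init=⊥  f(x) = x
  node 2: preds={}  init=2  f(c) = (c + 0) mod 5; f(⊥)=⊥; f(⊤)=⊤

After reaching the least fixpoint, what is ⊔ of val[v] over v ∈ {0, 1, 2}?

Trace (5 dequeues):
  [1] u=0 | in ⊥ | out ⊥ | ==
  [2] u=1 | in 2 | out 2 | prev ⊥ | push {0}
  [3] u=2 | in ⊥ | out 2 | ==
  [4] u=0 | in 2 | out 2 | prev ⊥ | push {1}
  [5] u=1 | in 2 | out 2 | ==

Converged values:
  [0] 2
  [1] 2
  [2] 2

2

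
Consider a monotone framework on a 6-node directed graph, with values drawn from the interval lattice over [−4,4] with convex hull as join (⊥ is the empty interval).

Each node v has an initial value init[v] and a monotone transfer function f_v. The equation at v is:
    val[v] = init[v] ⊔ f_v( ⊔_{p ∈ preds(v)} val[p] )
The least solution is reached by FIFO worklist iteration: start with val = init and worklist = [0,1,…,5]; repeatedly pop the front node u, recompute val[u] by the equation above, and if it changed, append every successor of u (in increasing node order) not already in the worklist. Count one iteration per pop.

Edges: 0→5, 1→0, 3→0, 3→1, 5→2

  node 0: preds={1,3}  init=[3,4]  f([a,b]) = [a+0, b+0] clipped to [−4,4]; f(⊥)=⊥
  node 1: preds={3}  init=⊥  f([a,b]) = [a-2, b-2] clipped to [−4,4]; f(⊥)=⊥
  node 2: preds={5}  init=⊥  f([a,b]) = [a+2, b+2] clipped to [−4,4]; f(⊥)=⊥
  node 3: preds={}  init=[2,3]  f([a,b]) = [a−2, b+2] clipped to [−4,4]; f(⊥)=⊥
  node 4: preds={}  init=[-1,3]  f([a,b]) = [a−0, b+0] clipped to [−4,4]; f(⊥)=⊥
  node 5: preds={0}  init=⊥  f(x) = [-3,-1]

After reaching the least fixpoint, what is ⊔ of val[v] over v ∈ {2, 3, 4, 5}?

Iteration log — 9 steps:
  step 1. node 0  ⊔preds=[2,3]  new=[2,4]  old=[3,4]  +wl: 
  step 2. node 1  ⊔preds=[2,3]  new=[0,1]  old=⊥  +wl: 0
  step 3. node 2  ⊔preds=⊥  new=⊥  stable
  step 4. node 3  ⊔preds=⊥  new=[2,3]  stable
  step 5. node 4  ⊔preds=⊥  new=[-1,3]  stable
  step 6. node 5  ⊔preds=[2,4]  new=[-3,-1]  old=⊥  +wl: 2
  step 7. node 0  ⊔preds=[0,3]  new=[0,4]  old=[2,4]  +wl: 5
  step 8. node 2  ⊔preds=[-3,-1]  new=[-1,1]  old=⊥  +wl: 
  step 9. node 5  ⊔preds=[0,4]  new=[-3,-1]  stable

Least fixpoint reached:
  node 0: [0,4]
  node 1: [0,1]
  node 2: [-1,1]
  node 3: [2,3]
  node 4: [-1,3]
  node 5: [-3,-1]

[-3,3]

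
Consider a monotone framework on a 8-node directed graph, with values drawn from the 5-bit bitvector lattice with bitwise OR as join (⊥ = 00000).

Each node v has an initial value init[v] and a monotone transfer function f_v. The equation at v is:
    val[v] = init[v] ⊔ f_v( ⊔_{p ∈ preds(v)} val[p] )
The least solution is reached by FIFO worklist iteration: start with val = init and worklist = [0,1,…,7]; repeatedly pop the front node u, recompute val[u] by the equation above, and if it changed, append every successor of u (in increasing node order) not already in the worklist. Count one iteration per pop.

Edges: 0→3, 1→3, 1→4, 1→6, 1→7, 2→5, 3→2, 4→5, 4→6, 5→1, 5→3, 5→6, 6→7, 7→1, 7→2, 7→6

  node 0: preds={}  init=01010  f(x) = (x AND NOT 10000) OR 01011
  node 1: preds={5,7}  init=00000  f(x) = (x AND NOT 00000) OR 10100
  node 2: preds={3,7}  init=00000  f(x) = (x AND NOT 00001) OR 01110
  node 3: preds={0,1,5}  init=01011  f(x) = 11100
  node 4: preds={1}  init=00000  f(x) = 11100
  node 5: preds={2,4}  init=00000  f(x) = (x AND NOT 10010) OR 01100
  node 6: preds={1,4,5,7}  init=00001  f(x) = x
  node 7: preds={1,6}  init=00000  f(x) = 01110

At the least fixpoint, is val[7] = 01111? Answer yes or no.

no

Iteration log — 15 steps:
  step 1. node 0  ⊔preds=00000  new=01011  old=01010  +wl: 
  step 2. node 1  ⊔preds=00000  new=10100  old=00000  +wl: 
  step 3. node 2  ⊔preds=01011  new=01110  old=00000  +wl: 
  step 4. node 3  ⊔preds=11111  new=11111  old=01011  +wl: 2
  step 5. node 4  ⊔preds=10100  new=11100  old=00000  +wl: 
  step 6. node 5  ⊔preds=11110  new=01100  old=00000  +wl: 1,3
  step 7. node 6  ⊔preds=11100  new=11101  old=00001  +wl: 
  step 8. node 7  ⊔preds=11101  new=01110  old=00000  +wl: 6
  step 9. node 2  ⊔preds=11111  new=11110  old=01110  +wl: 5
  step 10. node 1  ⊔preds=01110  new=11110  old=10100  +wl: 4,7
  step 11. node 3  ⊔preds=11111  new=11111  stable
  step 12. node 6  ⊔preds=11110  new=11111  old=11101  +wl: 
  step 13. node 5  ⊔preds=11110  new=01100  stable
  step 14. node 4  ⊔preds=11110  new=11100  stable
  step 15. node 7  ⊔preds=11111  new=01110  stable

Least fixpoint reached:
  node 0: 01011
  node 1: 11110
  node 2: 11110
  node 3: 11111
  node 4: 11100
  node 5: 01100
  node 6: 11111
  node 7: 01110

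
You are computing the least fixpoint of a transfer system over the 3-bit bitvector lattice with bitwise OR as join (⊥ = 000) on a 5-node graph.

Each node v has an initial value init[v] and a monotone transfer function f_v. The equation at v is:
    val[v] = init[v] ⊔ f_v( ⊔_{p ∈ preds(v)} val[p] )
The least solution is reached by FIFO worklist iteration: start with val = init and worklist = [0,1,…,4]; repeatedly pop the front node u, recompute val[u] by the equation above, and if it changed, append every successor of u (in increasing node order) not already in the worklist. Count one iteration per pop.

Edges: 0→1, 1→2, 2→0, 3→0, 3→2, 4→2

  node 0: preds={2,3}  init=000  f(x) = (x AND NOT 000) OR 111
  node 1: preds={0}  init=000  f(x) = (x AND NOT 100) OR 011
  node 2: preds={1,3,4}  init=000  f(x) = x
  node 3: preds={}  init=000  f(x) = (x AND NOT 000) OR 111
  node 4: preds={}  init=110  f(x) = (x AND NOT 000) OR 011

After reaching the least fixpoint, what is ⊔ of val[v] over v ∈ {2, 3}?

Trace (7 dequeues):
  [1] u=0 | in 000 | out 111 | prev 000 | push {}
  [2] u=1 | in 111 | out 011 | prev 000 | push {}
  [3] u=2 | in 111 | out 111 | prev 000 | push {0}
  [4] u=3 | in 000 | out 111 | prev 000 | push {2}
  [5] u=4 | in 000 | out 111 | prev 110 | push {}
  [6] u=0 | in 111 | out 111 | ==
  [7] u=2 | in 111 | out 111 | ==

Converged values:
  [0] 111
  [1] 011
  [2] 111
  [3] 111
  [4] 111

111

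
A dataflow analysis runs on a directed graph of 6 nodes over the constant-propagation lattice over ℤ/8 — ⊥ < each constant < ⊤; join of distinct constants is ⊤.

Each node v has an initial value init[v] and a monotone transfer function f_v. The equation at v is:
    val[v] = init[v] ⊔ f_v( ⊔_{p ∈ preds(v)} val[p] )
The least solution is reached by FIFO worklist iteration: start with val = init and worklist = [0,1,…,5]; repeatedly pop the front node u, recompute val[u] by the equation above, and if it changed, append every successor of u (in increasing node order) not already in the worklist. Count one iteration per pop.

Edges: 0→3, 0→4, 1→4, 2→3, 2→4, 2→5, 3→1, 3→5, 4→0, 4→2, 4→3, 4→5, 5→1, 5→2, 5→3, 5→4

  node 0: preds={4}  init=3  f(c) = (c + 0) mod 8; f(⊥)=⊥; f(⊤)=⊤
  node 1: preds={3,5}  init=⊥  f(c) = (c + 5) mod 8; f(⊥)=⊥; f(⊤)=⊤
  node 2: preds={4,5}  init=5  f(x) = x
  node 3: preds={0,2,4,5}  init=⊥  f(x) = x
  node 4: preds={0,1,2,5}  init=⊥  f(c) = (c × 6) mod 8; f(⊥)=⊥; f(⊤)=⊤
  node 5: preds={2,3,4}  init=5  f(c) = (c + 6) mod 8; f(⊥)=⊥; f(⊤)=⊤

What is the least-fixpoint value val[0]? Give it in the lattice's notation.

Iteration log — 12 steps:
  step 1. node 0  ⊔preds=⊥  new=3  stable
  step 2. node 1  ⊔preds=5  new=2  old=⊥  +wl: 
  step 3. node 2  ⊔preds=5  new=5  stable
  step 4. node 3  ⊔preds=⊤  new=⊤  old=⊥  +wl: 1
  step 5. node 4  ⊔preds=⊤  new=⊤  old=⊥  +wl: 0,2,3
  step 6. node 5  ⊔preds=⊤  new=⊤  old=5  +wl: 4
  step 7. node 1  ⊔preds=⊤  new=⊤  old=2  +wl: 
  step 8. node 0  ⊔preds=⊤  new=⊤  old=3  +wl: 
  step 9. node 2  ⊔preds=⊤  new=⊤  old=5  +wl: 5
  step 10. node 3  ⊔preds=⊤  new=⊤  stable
  step 11. node 4  ⊔preds=⊤  new=⊤  stable
  step 12. node 5  ⊔preds=⊤  new=⊤  stable

Least fixpoint reached:
  node 0: ⊤
  node 1: ⊤
  node 2: ⊤
  node 3: ⊤
  node 4: ⊤
  node 5: ⊤

⊤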